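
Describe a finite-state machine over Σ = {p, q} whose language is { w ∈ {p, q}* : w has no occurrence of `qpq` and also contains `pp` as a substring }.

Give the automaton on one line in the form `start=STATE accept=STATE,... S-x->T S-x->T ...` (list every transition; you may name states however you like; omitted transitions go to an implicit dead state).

Run two small machines in parallel and take their product. The first has 4 states tracking partial matches of the forbidden pattern `qpq`; the second has 3 states tracking whether and how much of `pp` has been seen. A product state is a pair (one from each), accepting exactly when both do. Equivalent product states are then merged.
With 8 states:
        p   q  
>  s0   s1  s2 
   s1   s3  s2 
   s2   s4  s2 
 * s3   s3  s5 
   s4   s3  s6 
 * s5   s7  s5 
   s6   s6  s6 
 * s7   s3  s6 
(> = start, * = accepting)

start=s0 accept=s3,s5,s7 s0-p->s1 s0-q->s2 s1-p->s3 s1-q->s2 s2-p->s4 s2-q->s2 s3-p->s3 s3-q->s5 s4-p->s3 s4-q->s6 s5-p->s7 s5-q->s5 s6-p->s6 s6-q->s6 s7-p->s3 s7-q->s6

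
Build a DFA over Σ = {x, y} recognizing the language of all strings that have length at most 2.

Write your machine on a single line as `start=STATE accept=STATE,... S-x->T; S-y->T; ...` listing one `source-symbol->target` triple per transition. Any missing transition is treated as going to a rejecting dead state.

Count input length up to 3: every symbol moves from q0 toward q3, which means 'more than 2' and absorbs. Accept from {q0, q1, q2}.
4 states suffice.
        x   y  
>* q0   q1  q1 
 * q1   q2  q2 
 * q2   q3  q3 
   q3   q3  q3 
(> = start, * = accepting)

start=q0; accept=q0,q1,q2; q0-x->q1; q0-y->q1; q1-x->q2; q1-y->q2; q2-x->q3; q2-y->q3; q3-x->q3; q3-y->q3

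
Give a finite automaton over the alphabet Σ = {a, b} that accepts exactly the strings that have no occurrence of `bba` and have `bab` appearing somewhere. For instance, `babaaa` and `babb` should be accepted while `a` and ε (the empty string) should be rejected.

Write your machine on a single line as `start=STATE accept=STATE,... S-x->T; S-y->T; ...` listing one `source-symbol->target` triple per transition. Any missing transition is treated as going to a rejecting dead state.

start=S0; accept=S4,S5,S6; S0-a->S0; S0-b->S1; S1-a->S2; S1-b->S3; S2-a->S0; S2-b->S4; S3-a->S3; S3-b->S3; S4-a->S5; S4-b->S6; S5-a->S5; S5-b->S4; S6-a->S3; S6-b->S6

Handle the two conditions separately and then intersect. One (4 states) tracks partial matches of the forbidden pattern `bba`; the other (4 states) tracks whether and how much of `bab` has been seen. Each combined state is a pair, one component from each; accept when both components accept. After merging equivalent states the machine shrinks.
7 states suffice.
        a   b  
>  S0   S0  S1 
   S1   S2  S3 
   S2   S0  S4 
   S3   S3  S3 
 * S4   S5  S6 
 * S5   S5  S4 
 * S6   S3  S6 
(> = start, * = accepting)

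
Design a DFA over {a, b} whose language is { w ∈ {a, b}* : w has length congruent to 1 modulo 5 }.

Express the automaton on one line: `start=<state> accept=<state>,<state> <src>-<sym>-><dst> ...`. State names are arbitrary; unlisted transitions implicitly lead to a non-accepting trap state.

Only the length mod 5 matters, so use a 5-cycle: from any state, every input symbol moves to the next state, wrapping s4 back to s0. Mark s1 accepting.
With 5 states:
        a   b  
>  s0   s1  s1 
 * s1   s2  s2 
   s2   s3  s3 
   s3   s4  s4 
   s4   s0  s0 
(> = start, * = accepting)

start=s0 accept=s1 s0-a->s1 s0-b->s1 s1-a->s2 s1-b->s2 s2-a->s3 s2-b->s3 s3-a->s4 s3-b->s4 s4-a->s0 s4-b->s0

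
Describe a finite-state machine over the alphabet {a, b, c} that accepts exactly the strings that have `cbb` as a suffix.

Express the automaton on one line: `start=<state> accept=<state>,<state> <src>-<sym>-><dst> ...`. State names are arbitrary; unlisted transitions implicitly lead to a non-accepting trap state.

start=S0 accept=S3 S0-a->S0 S0-b->S0 S0-c->S1 S1-a->S0 S1-b->S2 S1-c->S1 S2-a->S0 S2-b->S3 S2-c->S1 S3-a->S0 S3-b->S0 S3-c->S1

Let each state record the length of the longest suffix of the input read so far that is also a prefix of `cbb`. S1 means the last symbol is `c`; S2 means the last 2 symbols are `cb`; S3 means the last 3 symbols are `cbb`. Accept only at S3, where the string currently ends in `cbb`.
A 4-state machine:
        a   b   c  
>  S0   S0  S0  S1 
   S1   S0  S2  S1 
   S2   S0  S3  S1 
 * S3   S0  S0  S1 
(> = start, * = accepting)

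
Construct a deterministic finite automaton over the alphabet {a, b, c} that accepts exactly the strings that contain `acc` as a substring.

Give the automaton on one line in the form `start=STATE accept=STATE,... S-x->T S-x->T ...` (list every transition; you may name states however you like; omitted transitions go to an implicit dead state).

Track how much of `acc` has been matched so far: state S0 is no progress, S3 is the absorbing accept state reached once `acc` has occurred. Intermediate states record partial matches; on a mismatch, fall back to the longest reusable overlap.
A 4-state machine:
        a   b   c  
>  S0   S1  S0  S0 
   S1   S1  S0  S2 
   S2   S1  S0  S3 
 * S3   S3  S3  S3 
(> = start, * = accepting)

start=S0 accept=S3 S0-a->S1 S0-b->S0 S0-c->S0 S1-a->S1 S1-b->S0 S1-c->S2 S2-a->S1 S2-b->S0 S2-c->S3 S3-a->S3 S3-b->S3 S3-c->S3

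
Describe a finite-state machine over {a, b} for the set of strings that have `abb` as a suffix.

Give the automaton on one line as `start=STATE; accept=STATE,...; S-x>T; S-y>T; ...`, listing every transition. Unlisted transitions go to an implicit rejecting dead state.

Remember how much of `abb` the current input suffix matches. State s0 means no match yet; s1 means the last symbol is `a`; s2 means the last 2 symbols are `ab`; s3 means the last 3 symbols are `abb`. Only s3 accepts. On a mismatch, fall back to the longest proper suffix that is still a prefix of `abb`.
4 states suffice.
        a   b  
>  s0   s1  s0 
   s1   s1  s2 
   s2   s1  s3 
 * s3   s1  s0 
(> = start, * = accepting)

start=s0; accept=s3; s0-a>s1; s0-b>s0; s1-a>s1; s1-b>s2; s2-a>s1; s2-b>s3; s3-a>s1; s3-b>s0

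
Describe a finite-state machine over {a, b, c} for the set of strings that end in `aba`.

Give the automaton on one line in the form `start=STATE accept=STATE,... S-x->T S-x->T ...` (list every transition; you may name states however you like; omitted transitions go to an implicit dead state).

Let each state record the length of the longest suffix of the input read so far that is also a prefix of `aba`. S1 means the last symbol is `a`; S2 means the last 2 symbols are `ab`; S3 means the last 3 symbols are `aba`. Accept only at S3, where the string currently ends in `aba`.
With 4 states:
        a   b   c  
>  S0   S1  S0  S0 
   S1   S1  S2  S0 
   S2   S3  S0  S0 
 * S3   S1  S2  S0 
(> = start, * = accepting)

start=S0 accept=S3 S0-a->S1 S0-b->S0 S0-c->S0 S1-a->S1 S1-b->S2 S1-c->S0 S2-a->S3 S2-b->S0 S2-c->S0 S3-a->S1 S3-b->S2 S3-c->S0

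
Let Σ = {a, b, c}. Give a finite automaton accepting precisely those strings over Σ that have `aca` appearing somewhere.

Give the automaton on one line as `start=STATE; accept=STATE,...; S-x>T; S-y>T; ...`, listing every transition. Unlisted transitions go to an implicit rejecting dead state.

start=q0; accept=q3; q0-a>q1; q0-b>q0; q0-c>q0; q1-a>q1; q1-b>q0; q1-c>q2; q2-a>q3; q2-b>q0; q2-c>q0; q3-a>q3; q3-b>q3; q3-c>q3

Track how much of `aca` has been matched so far: state q0 is no progress, q3 is the absorbing accept state reached once `aca` has occurred. Intermediate states record partial matches; on a mismatch, fall back to the longest reusable overlap.
4 states suffice.
        a   b   c  
>  q0   q1  q0  q0 
   q1   q1  q0  q2 
   q2   q3  q0  q0 
 * q3   q3  q3  q3 
(> = start, * = accepting)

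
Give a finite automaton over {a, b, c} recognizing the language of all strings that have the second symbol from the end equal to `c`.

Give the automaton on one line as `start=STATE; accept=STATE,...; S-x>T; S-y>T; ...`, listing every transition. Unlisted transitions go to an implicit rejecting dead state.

start=q0; accept=q10,q11,q12; q0-a>q1; q0-b>q2; q0-c>q3; q1-a>q4; q1-b>q5; q1-c>q6; q2-a>q7; q2-b>q8; q2-c>q9; q3-a>q10; q3-b>q11; q3-c>q12; q4-a>q4; q4-b>q5; q4-c>q6; q5-a>q7; q5-b>q8; q5-c>q9; q6-a>q10; q6-b>q11; q6-c>q12; q7-a>q4; q7-b>q5; q7-c>q6; q8-a>q7; q8-b>q8; q8-c>q9; q9-a>q10; q9-b>q11; q9-c>q12; q10-a>q4; q10-b>q5; q10-c>q6; q11-a>q7; q11-b>q8; q11-c>q9; q12-a>q10; q12-b>q11; q12-c>q12

A DFA must remember the last 2 symbols (since which symbol is second-to-last isn't known until the input ends). Use one state per possible window of the last ≤2 symbols; accept from those whose window starts with `c`.
          a    b    c  
>  q0     q1   q2   q3 
   q1     q4   q5   q6 
   q2     q7   q8   q9 
   q3    q10  q11  q12 
   q4     q4   q5   q6 
   q5     q7   q8   q9 
   q6    q10  q11  q12 
   q7     q4   q5   q6 
   q8     q7   q8   q9 
   q9    q10  q11  q12 
 * q10    q4   q5   q6 
 * q11    q7   q8   q9 
 * q12   q10  q11  q12 
(> = start, * = accepting)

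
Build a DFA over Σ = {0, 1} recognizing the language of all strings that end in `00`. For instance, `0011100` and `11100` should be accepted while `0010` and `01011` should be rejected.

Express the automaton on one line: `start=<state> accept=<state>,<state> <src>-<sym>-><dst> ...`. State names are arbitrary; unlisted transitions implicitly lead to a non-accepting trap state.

start=S0 accept=S2 S0-0->S1 S0-1->S0 S1-0->S2 S1-1->S0 S2-0->S2 S2-1->S0

Remember how much of `00` the current input suffix matches. State S0 means no match yet; S1 means the last symbol is `0`; S2 means the last 2 symbols are `00`. Only S2 accepts. On a mismatch, fall back to the longest proper suffix that is still a prefix of `00`.
With 3 states:
        0   1  
>  S0   S1  S0 
   S1   S2  S0 
 * S2   S2  S0 
(> = start, * = accepting)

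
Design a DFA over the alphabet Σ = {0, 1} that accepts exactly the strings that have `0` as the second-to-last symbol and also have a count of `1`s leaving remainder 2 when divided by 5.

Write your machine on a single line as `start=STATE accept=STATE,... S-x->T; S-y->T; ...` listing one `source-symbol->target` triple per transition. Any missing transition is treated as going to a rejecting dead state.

start=A; accept=I,L; A-0->B; A-1->C; B-0->D; B-1->E; C-0->F; C-1->G; D-0->D; D-1->E; E-0->F; E-1->G; F-0->H; F-1->I; G-0->J; G-1->K; H-0->H; H-1->I; I-0->J; I-1->K; J-0->L; J-1->M; K-0->N; K-1->O; L-0->L; L-1->M; M-0->N; M-1->O; N-0->P; N-1->Q; O-0->R; O-1->S; P-0->P; P-1->Q; Q-0->R; Q-1->S; R-0->T; R-1->U; S-0->V; S-1->W; T-0->T; T-1->U; U-0->V; U-1->W; V-0->D; V-1->E; W-0->F; W-1->G

Handle the two conditions separately and then intersect. The first has 7 states tracking the last 2 symbols read; the second has 5 states tracking the count of `1`s modulo 5. A product state is a pair (one from each), accepting exactly when both do.
       0  1 
>  A   B  C 
   B   D  E 
   C   F  G 
   D   D  E 
   E   F  G 
   F   H  I 
   G   J  K 
   H   H  I 
 * I   J  K 
   J   L  M 
   K   N  O 
 * L   L  M 
   M   N  O 
   N   P  Q 
   O   R  S 
   P   P  Q 
   Q   R  S 
   R   T  U 
   S   V  W 
   T   T  U 
   U   V  W 
   V   D  E 
   W   F  G 
(> = start, * = accepting)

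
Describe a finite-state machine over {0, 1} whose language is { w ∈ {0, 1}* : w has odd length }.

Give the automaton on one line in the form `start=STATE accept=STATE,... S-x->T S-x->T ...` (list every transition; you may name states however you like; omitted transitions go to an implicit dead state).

Only the length mod 2 matters, so use a 2-cycle: from any state, every input symbol moves to the next state, wrapping S1 back to S0. Mark S1 accepting.
        0   1  
>  S0   S1  S1 
 * S1   S0  S0 
(> = start, * = accepting)

start=S0 accept=S1 S0-0->S1 S0-1->S1 S1-0->S0 S1-1->S0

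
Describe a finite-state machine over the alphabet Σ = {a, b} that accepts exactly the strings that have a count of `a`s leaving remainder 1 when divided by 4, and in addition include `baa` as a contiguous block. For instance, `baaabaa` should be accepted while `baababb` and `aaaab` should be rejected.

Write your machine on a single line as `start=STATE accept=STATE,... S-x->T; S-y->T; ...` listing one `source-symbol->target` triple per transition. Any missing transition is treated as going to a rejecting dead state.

Handle the two conditions separately and then intersect. The first has 4 states tracking the count of `a`s modulo 4; the second has 4 states tracking whether and how much of `baa` has been seen. A product state is a pair (one from each), accepting exactly when both do.
A 16-state machine:
          a    b  
>  q0     q1   q2 
   q1     q3   q4 
   q2     q5   q2 
   q3     q6   q7 
   q4     q8   q4 
   q5     q9   q4 
   q6     q0  q10 
   q7    q11   q7 
   q8    q12   q7 
   q9    q12   q9 
   q10   q13  q10 
   q11   q14  q10 
   q12   q14  q12 
   q13   q15   q2 
   q14   q15  q14 
 * q15    q9  q15 
(> = start, * = accepting)

start=q0; accept=q15; q0-a->q1; q0-b->q2; q1-a->q3; q1-b->q4; q2-a->q5; q2-b->q2; q3-a->q6; q3-b->q7; q4-a->q8; q4-b->q4; q5-a->q9; q5-b->q4; q6-a->q0; q6-b->q10; q7-a->q11; q7-b->q7; q8-a->q12; q8-b->q7; q9-a->q12; q9-b->q9; q10-a->q13; q10-b->q10; q11-a->q14; q11-b->q10; q12-a->q14; q12-b->q12; q13-a->q15; q13-b->q2; q14-a->q15; q14-b->q14; q15-a->q9; q15-b->q15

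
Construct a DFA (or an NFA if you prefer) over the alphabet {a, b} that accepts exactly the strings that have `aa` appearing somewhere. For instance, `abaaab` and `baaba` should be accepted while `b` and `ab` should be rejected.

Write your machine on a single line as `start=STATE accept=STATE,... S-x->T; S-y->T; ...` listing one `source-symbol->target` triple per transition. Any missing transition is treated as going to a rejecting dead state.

start=q0; accept=q2; q0-a->q1; q0-b->q0; q1-a->q2; q1-b->q0; q2-a->q2; q2-b->q2

Track how much of `aa` has been matched so far: state q0 is no progress, q2 is the absorbing accept state reached once `aa` has occurred. Intermediate states record partial matches; on a mismatch, fall back to the longest reusable overlap.
3 states suffice.
        a   b  
>  q0   q1  q0 
   q1   q2  q0 
 * q2   q2  q2 
(> = start, * = accepting)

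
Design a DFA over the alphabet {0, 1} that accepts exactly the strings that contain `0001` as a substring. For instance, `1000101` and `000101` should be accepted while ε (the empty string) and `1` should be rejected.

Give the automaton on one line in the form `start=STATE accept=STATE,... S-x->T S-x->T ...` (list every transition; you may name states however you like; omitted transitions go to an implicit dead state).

start=q0 accept=q4 q0-0->q1 q0-1->q0 q1-0->q2 q1-1->q0 q2-0->q3 q2-1->q0 q3-0->q3 q3-1->q4 q4-0->q4 q4-1->q4

Track how much of `0001` has been matched so far: state q0 is no progress, q4 is the absorbing accept state reached once `0001` has occurred. Intermediate states record partial matches; on a mismatch, fall back to the longest reusable overlap.
        0   1  
>  q0   q1  q0 
   q1   q2  q0 
   q2   q3  q0 
   q3   q3  q4 
 * q4   q4  q4 
(> = start, * = accepting)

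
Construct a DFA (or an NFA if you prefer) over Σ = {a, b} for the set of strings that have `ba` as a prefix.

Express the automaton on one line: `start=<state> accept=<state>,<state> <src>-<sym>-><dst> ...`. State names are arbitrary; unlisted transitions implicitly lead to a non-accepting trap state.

Check the first 2 symbols one by one: s0 through s1 record how many have matched `ba` so far; any wrong symbol goes to the dead state s3. After all 2 match we enter the accepting sink s2.
        a   b  
>  s0   s3  s1 
   s1   s2  s3 
 * s2   s2  s2 
   s3   s3  s3 
(> = start, * = accepting)

start=s0 accept=s2 s0-a->s3 s0-b->s1 s1-a->s2 s1-b->s3 s2-a->s2 s2-b->s2 s3-a->s3 s3-b->s3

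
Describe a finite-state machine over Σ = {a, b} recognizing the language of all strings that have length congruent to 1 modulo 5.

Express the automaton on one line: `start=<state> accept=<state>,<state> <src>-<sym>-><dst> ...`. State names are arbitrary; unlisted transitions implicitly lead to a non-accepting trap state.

start=S0 accept=S1 S0-a->S1 S0-b->S1 S1-a->S2 S1-b->S2 S2-a->S3 S2-b->S3 S3-a->S4 S3-b->S4 S4-a->S0 S4-b->S0

Count input length modulo 5: every symbol advances one step around the cycle S0 → S1 → S2 → S3 → S4 → S0. Accept at S1.
        a   b  
>  S0   S1  S1 
 * S1   S2  S2 
   S2   S3  S3 
   S3   S4  S4 
   S4   S0  S0 
(> = start, * = accepting)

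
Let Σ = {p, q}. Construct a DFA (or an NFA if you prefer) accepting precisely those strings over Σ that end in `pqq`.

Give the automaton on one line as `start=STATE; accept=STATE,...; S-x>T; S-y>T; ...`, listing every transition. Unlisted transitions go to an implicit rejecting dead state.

start=A; accept=D; A-p>B; A-q>A; B-p>B; B-q>C; C-p>B; C-q>D; D-p>B; D-q>A

Remember how much of `pqq` the current input suffix matches. State A means no match yet; B means the last symbol is `p`; C means the last 2 symbols are `pq`; D means the last 3 symbols are `pqq`. Only D accepts. On a mismatch, fall back to the longest proper suffix that is still a prefix of `pqq`.
A 4-state machine:
       p  q 
>  A   B  A 
   B   B  C 
   C   B  D 
 * D   B  A 
(> = start, * = accepting)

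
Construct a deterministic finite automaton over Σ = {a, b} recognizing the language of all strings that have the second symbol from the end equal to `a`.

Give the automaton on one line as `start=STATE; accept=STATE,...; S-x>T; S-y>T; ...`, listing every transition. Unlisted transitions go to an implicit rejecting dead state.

Because acceptance depends on a position counted from the end, the machine has to buffer the most recent 2 symbols. Make each state the string of the last up-to-2 symbols read; on input `x` shift the window left and append `x`. Accept when the buffered window has length 2 and begins with `a`.
With 7 states:
        a   b  
>  s0   s1  s2 
   s1   s3  s4 
   s2   s5  s6 
 * s3   s3  s4 
 * s4   s5  s6 
   s5   s3  s4 
   s6   s5  s6 
(> = start, * = accepting)

start=s0; accept=s3,s4; s0-a>s1; s0-b>s2; s1-a>s3; s1-b>s4; s2-a>s5; s2-b>s6; s3-a>s3; s3-b>s4; s4-a>s5; s4-b>s6; s5-a>s3; s5-b>s4; s6-a>s5; s6-b>s6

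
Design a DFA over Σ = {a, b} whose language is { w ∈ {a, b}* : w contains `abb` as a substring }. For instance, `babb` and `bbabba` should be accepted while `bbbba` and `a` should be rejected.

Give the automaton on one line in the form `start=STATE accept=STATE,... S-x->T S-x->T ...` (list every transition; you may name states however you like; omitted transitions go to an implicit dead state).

start=q0 accept=q3 q0-a->q1 q0-b->q0 q1-a->q1 q1-b->q2 q2-a->q1 q2-b->q3 q3-a->q3 q3-b->q3

States q0..q2 record the length of the longest prefix of `abb` that matches the current input suffix. Reaching q3 means `abb` has been seen, and we stay there forever. Accept from q3.
A 4-state machine:
        a   b  
>  q0   q1  q0 
   q1   q1  q2 
   q2   q1  q3 
 * q3   q3  q3 
(> = start, * = accepting)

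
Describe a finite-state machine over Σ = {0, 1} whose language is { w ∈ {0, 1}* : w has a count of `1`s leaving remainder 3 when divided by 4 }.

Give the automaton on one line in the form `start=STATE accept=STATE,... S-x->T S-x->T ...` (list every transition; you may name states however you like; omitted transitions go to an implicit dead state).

Keep the running count of `1`s modulo 4: each `1` advances along the cycle S0 → S1 → S2 → S3 → S0 while other symbols loop. Accept at S3.
A 4-state machine:
        0   1  
>  S0   S0  S1 
   S1   S1  S2 
   S2   S2  S3 
 * S3   S3  S0 
(> = start, * = accepting)

start=S0 accept=S3 S0-0->S0 S0-1->S1 S1-0->S1 S1-1->S2 S2-0->S2 S2-1->S3 S3-0->S3 S3-1->S0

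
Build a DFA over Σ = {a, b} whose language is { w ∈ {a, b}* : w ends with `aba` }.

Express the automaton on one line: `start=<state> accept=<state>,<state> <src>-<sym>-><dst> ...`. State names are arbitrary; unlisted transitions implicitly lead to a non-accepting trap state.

Let each state record the length of the longest suffix of the input read so far that is also a prefix of `aba`. q1 means the last symbol is `a`; q2 means the last 2 symbols are `ab`; q3 means the last 3 symbols are `aba`. Accept only at q3, where the string currently ends in `aba`.
With 4 states:
        a   b  
>  q0   q1  q0 
   q1   q1  q2 
   q2   q3  q0 
 * q3   q1  q2 
(> = start, * = accepting)

start=q0 accept=q3 q0-a->q1 q0-b->q0 q1-a->q1 q1-b->q2 q2-a->q3 q2-b->q0 q3-a->q1 q3-b->q2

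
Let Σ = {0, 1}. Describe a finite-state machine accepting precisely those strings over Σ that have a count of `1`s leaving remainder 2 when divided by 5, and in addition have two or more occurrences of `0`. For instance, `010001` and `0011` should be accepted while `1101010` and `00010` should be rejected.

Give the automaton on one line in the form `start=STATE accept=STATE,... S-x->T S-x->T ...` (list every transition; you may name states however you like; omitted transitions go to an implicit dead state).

Handle the two conditions separately and then intersect. One (5 states) tracks the count of `1`s modulo 5; the other (4 states) tracks the count of `0`s, saturating at 3. Each combined state is a pair, one component from each; accept when both components accept.
A 20-state machine:
          0    1  
>  q0     q1   q2 
   q1     q3   q4 
   q2     q4   q5 
   q3     q6   q7 
   q4     q7   q8 
   q5     q8   q9 
   q6     q6  q10 
   q7    q10  q11 
   q8    q11  q12 
   q9    q12  q13 
   q10   q10  q14 
 * q11   q14  q15 
   q12   q15  q16 
   q13   q16   q0 
 * q14   q14  q17 
   q15   q17  q18 
   q16   q18   q1 
   q17   q17  q19 
   q18   q19   q3 
   q19   q19   q6 
(> = start, * = accepting)

start=q0 accept=q11,q14 q0-0->q1 q0-1->q2 q1-0->q3 q1-1->q4 q2-0->q4 q2-1->q5 q3-0->q6 q3-1->q7 q4-0->q7 q4-1->q8 q5-0->q8 q5-1->q9 q6-0->q6 q6-1->q10 q7-0->q10 q7-1->q11 q8-0->q11 q8-1->q12 q9-0->q12 q9-1->q13 q10-0->q10 q10-1->q14 q11-0->q14 q11-1->q15 q12-0->q15 q12-1->q16 q13-0->q16 q13-1->q0 q14-0->q14 q14-1->q17 q15-0->q17 q15-1->q18 q16-0->q18 q16-1->q1 q17-0->q17 q17-1->q19 q18-0->q19 q18-1->q3 q19-0->q19 q19-1->q6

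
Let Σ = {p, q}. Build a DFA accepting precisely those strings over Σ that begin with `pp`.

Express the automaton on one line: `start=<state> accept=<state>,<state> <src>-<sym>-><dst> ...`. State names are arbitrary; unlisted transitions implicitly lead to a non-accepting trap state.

Check the first 2 symbols one by one: A through B record how many have matched `pp` so far; any wrong symbol goes to the dead state D. After all 2 match we enter the accepting sink C.
With 4 states:
       p  q 
>  A   B  D 
   B   C  D 
 * C   C  C 
   D   D  D 
(> = start, * = accepting)

start=A accept=C A-p->B A-q->D B-p->C B-q->D C-p->C C-q->C D-p->D D-q->D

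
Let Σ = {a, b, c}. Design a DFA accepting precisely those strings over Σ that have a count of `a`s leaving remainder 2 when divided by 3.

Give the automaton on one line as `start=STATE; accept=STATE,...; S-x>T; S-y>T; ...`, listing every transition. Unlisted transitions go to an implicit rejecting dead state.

start=s0; accept=s2; s0-a>s1; s0-b>s0; s0-c>s0; s1-a>s2; s1-b>s1; s1-c>s1; s2-a>s0; s2-b>s2; s2-c>s2

The only thing that matters is how many `a`s have appeared, reduced mod 3. Use one state per residue: s0 for 0, …, s2 for 2. Reading `a` moves to the next residue; anything else stays put. s2 is accepting.
        a   b   c  
>  s0   s1  s0  s0 
   s1   s2  s1  s1 
 * s2   s0  s2  s2 
(> = start, * = accepting)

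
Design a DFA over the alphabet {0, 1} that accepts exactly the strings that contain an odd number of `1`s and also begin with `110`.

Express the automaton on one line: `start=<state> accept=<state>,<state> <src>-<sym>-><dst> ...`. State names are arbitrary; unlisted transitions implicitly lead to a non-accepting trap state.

Handle the two conditions separately and then intersect. One (2 states) tracks the count of `1`s modulo 2; the other (5 states) tracks whether the input so far still matches the prefix `110`. Each combined state is a pair, one component from each; accept when both components accept. Minimizing collapses redundant product states.
A 6-state machine:
       0  1 
>  A   B  C 
   B   B  B 
   C   B  D 
   D   E  B 
   E   E  F 
 * F   F  E 
(> = start, * = accepting)

start=A accept=F A-0->B A-1->C B-0->B B-1->B C-0->B C-1->D D-0->E D-1->B E-0->E E-1->F F-0->F F-1->E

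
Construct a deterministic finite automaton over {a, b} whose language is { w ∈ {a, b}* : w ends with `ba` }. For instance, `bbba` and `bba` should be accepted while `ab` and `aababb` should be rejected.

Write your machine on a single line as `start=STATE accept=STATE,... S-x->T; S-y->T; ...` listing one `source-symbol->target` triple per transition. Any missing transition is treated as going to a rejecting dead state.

start=S0; accept=S2; S0-a->S0; S0-b->S1; S1-a->S2; S1-b->S1; S2-a->S0; S2-b->S1

Let each state record the length of the longest suffix of the input read so far that is also a prefix of `ba`. S1 means the last symbol is `b`; S2 means the last 2 symbols are `ba`. Accept only at S2, where the string currently ends in `ba`.
        a   b  
>  S0   S0  S1 
   S1   S2  S1 
 * S2   S0  S1 
(> = start, * = accepting)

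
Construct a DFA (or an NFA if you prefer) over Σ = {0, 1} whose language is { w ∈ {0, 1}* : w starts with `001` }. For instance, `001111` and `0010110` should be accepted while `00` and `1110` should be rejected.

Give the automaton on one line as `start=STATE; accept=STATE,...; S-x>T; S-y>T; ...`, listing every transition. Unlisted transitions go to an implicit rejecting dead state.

Walk along `001` while the input agrees: from q0 take `0` to q1, and so on. Any deviation drops to the rejecting sink q4. Once q3 is reached the prefix is confirmed and every continuation is accepted.
With 5 states:
        0   1  
>  q0   q1  q4 
   q1   q2  q4 
   q2   q4  q3 
 * q3   q3  q3 
   q4   q4  q4 
(> = start, * = accepting)

start=q0; accept=q3; q0-0>q1; q0-1>q4; q1-0>q2; q1-1>q4; q2-0>q4; q2-1>q3; q3-0>q3; q3-1>q3; q4-0>q4; q4-1>q4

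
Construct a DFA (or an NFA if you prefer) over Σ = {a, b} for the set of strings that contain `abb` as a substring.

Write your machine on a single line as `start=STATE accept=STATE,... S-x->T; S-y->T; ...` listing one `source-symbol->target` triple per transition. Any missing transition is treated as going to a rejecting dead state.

start=q0; accept=q3; q0-a->q1; q0-b->q0; q1-a->q1; q1-b->q2; q2-a->q1; q2-b->q3; q3-a->q3; q3-b->q3

States q0..q2 record the length of the longest prefix of `abb` that matches the current input suffix. Reaching q3 means `abb` has been seen, and we stay there forever. Accept from q3.
A 4-state machine:
        a   b  
>  q0   q1  q0 
   q1   q1  q2 
   q2   q1  q3 
 * q3   q3  q3 
(> = start, * = accepting)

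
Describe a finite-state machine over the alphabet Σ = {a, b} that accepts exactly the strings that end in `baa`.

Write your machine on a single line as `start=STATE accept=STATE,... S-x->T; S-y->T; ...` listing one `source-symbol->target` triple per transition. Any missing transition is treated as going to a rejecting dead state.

Let each state record the length of the longest suffix of the input read so far that is also a prefix of `baa`. s1 means the last symbol is `b`; s2 means the last 2 symbols are `ba`; s3 means the last 3 symbols are `baa`. Accept only at s3, where the string currently ends in `baa`.
4 states suffice.
        a   b  
>  s0   s0  s1 
   s1   s2  s1 
   s2   s3  s1 
 * s3   s0  s1 
(> = start, * = accepting)

start=s0; accept=s3; s0-a->s0; s0-b->s1; s1-a->s2; s1-b->s1; s2-a->s3; s2-b->s1; s3-a->s0; s3-b->s1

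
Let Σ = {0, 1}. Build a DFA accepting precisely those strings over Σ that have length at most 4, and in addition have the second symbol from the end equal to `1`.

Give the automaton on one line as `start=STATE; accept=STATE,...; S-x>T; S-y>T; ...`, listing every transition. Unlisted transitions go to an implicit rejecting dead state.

start=A; accept=F,G,J,K,N,O; A-0>B; A-1>C; B-0>D; B-1>E; C-0>F; C-1>G; D-0>H; D-1>I; E-0>J; E-1>K; F-0>H; F-1>I; G-0>J; G-1>K; H-0>L; H-1>M; I-0>N; I-1>O; J-0>L; J-1>M; K-0>N; K-1>O; L-0>P; L-1>Q; M-0>R; M-1>S; N-0>P; N-1>Q; O-0>R; O-1>S; P-0>P; P-1>Q; Q-0>R; Q-1>S; R-0>P; R-1>Q; S-0>R; S-1>S

Handle the two conditions separately and then intersect. One (6 states) tracks the input length, saturating at 5; the other (7 states) tracks the last 2 symbols read. Each combined state is a pair, one component from each; accept when both components accept.
A 19-state machine:
       0  1 
>  A   B  C 
   B   D  E 
   C   F  G 
   D   H  I 
   E   J  K 
 * F   H  I 
 * G   J  K 
   H   L  M 
   I   N  O 
 * J   L  M 
 * K   N  O 
   L   P  Q 
   M   R  S 
 * N   P  Q 
 * O   R  S 
   P   P  Q 
   Q   R  S 
   R   P  Q 
   S   R  S 
(> = start, * = accepting)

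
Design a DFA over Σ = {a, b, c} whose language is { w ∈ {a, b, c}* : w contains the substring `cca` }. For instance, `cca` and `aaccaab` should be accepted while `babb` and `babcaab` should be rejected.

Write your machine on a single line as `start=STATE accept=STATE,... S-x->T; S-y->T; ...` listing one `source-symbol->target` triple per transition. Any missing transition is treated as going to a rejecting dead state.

Track how much of `cca` has been matched so far: state q0 is no progress, q3 is the absorbing accept state reached once `cca` has occurred. Intermediate states record partial matches; on a mismatch, fall back to the longest reusable overlap.
A 4-state machine:
        a   b   c  
>  q0   q0  q0  q1 
   q1   q0  q0  q2 
   q2   q3  q0  q2 
 * q3   q3  q3  q3 
(> = start, * = accepting)

start=q0; accept=q3; q0-a->q0; q0-b->q0; q0-c->q1; q1-a->q0; q1-b->q0; q1-c->q2; q2-a->q3; q2-b->q0; q2-c->q2; q3-a->q3; q3-b->q3; q3-c->q3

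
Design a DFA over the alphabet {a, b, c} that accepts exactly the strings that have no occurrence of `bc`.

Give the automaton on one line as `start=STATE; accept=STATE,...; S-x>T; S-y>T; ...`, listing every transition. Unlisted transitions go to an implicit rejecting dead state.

start=q0; accept=q0,q1; q0-a>q0; q0-b>q1; q0-c>q0; q1-a>q0; q1-b>q1; q1-c>q2; q2-a>q2; q2-b>q2; q2-c>q2

Track partial matches of the forbidden pattern `bc`. State q2 is a dead state reached once `bc` has occurred; every other state accepts. q0 means no part of `bc` is currently matched.
With 3 states:
        a   b   c  
>* q0   q0  q1  q0 
 * q1   q0  q1  q2 
   q2   q2  q2  q2 
(> = start, * = accepting)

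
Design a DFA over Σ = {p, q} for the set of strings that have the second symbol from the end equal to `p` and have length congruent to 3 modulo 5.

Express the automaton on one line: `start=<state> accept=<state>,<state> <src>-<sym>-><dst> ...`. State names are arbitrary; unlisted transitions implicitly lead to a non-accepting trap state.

Build one automaton per condition and run them in lockstep. The first has 7 states tracking the last 2 symbols read; the second has 5 states tracking the input length modulo 5. A product state is a pair (one from each), accepting exactly when both do. Minimizing collapses redundant product states.
A 7-state machine:
       p  q 
>  A   B  B 
   B   C  D 
   C   E  E 
   D   F  F 
 * E   G  G 
   F   G  G 
   G   A  A 
(> = start, * = accepting)

start=A accept=E A-p->B A-q->B B-p->C B-q->D C-p->E C-q->E D-p->F D-q->F E-p->G E-q->G F-p->G F-q->G G-p->A G-q->A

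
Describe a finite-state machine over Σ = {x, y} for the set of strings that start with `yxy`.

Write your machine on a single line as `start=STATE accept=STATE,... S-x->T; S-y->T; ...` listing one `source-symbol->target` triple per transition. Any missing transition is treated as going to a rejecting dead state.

start=A; accept=D; A-x->E; A-y->B; B-x->C; B-y->E; C-x->E; C-y->D; D-x->D; D-y->D; E-x->E; E-y->E

Check the first 3 symbols one by one: A through C record how many have matched `yxy` so far; any wrong symbol goes to the dead state E. After all 3 match we enter the accepting sink D.
5 states suffice.
       x  y 
>  A   E  B 
   B   C  E 
   C   E  D 
 * D   D  D 
   E   E  E 
(> = start, * = accepting)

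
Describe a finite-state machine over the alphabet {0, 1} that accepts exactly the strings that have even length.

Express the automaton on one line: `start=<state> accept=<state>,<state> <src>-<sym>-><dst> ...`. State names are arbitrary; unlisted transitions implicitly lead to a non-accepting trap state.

start=A accept=A A-0->B A-1->B B-0->A B-1->A

Count input length modulo 2: every symbol advances one step around the cycle A → B → A. Accept at A.
       0  1 
>* A   B  B 
   B   A  A 
(> = start, * = accepting)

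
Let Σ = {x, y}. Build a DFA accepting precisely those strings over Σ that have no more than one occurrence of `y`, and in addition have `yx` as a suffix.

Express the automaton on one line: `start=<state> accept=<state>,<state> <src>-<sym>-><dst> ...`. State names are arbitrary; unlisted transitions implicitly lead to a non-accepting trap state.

start=s0 accept=s2 s0-x->s0 s0-y->s1 s1-x->s2 s1-y->s3 s2-x->s3 s2-y->s3 s3-x->s3 s3-y->s3

Build one automaton per condition and run them in lockstep. The first has 3 states tracking the count of `y`s, saturating at 2; the second has 3 states tracking how much of the suffix `yx` has currently been matched. A product state is a pair (one from each), accepting exactly when both do. Minimizing collapses redundant product states.
With 4 states:
        x   y  
>  s0   s0  s1 
   s1   s2  s3 
 * s2   s3  s3 
   s3   s3  s3 
(> = start, * = accepting)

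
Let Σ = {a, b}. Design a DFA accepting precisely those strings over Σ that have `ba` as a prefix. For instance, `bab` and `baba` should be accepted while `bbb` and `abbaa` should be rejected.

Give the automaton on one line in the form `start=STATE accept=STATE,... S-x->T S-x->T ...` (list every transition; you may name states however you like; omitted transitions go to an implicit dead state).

start=q0 accept=q2 q0-a->q3 q0-b->q1 q1-a->q2 q1-b->q3 q2-a->q2 q2-b->q2 q3-a->q3 q3-b->q3

Walk along `ba` while the input agrees: from q0 take `b` to q1, and so on. Any deviation drops to the rejecting sink q3. Once q2 is reached the prefix is confirmed and every continuation is accepted.
4 states suffice.
        a   b  
>  q0   q3  q1 
   q1   q2  q3 
 * q2   q2  q2 
   q3   q3  q3 
(> = start, * = accepting)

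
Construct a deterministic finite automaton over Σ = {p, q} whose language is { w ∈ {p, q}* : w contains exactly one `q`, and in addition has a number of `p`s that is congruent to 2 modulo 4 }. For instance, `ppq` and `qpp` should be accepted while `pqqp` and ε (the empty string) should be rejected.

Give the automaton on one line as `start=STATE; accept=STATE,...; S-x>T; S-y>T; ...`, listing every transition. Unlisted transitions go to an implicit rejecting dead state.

Run two small machines in parallel and take their product. One (3 states) tracks the count of `q`s, saturating at 2; the other (4 states) tracks the count of `p`s modulo 4. Each combined state is a pair, one component from each; accept when both components accept. Minimizing collapses redundant product states.
        p   q  
>  s0   s1  s2 
   s1   s3  s4 
   s2   s4  s5 
   s3   s6  s7 
   s4   s7  s5 
   s5   s5  s5 
   s6   s0  s8 
 * s7   s8  s5 
   s8   s2  s5 
(> = start, * = accepting)

start=s0; accept=s7; s0-p>s1; s0-q>s2; s1-p>s3; s1-q>s4; s2-p>s4; s2-q>s5; s3-p>s6; s3-q>s7; s4-p>s7; s4-q>s5; s5-p>s5; s5-q>s5; s6-p>s0; s6-q>s8; s7-p>s8; s7-q>s5; s8-p>s2; s8-q>s5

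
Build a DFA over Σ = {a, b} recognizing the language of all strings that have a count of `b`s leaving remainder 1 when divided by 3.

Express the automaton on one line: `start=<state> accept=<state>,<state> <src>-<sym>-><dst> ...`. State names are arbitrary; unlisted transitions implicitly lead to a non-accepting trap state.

Keep the running count of `b`s modulo 3: each `b` advances along the cycle S0 → S1 → S2 → S0 while other symbols loop. Accept at S1.
        a   b  
>  S0   S0  S1 
 * S1   S1  S2 
   S2   S2  S0 
(> = start, * = accepting)

start=S0 accept=S1 S0-a->S0 S0-b->S1 S1-a->S1 S1-b->S2 S2-a->S2 S2-b->S0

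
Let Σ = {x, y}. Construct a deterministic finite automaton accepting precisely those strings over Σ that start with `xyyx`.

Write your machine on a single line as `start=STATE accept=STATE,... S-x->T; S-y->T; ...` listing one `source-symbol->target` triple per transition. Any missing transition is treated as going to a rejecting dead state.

start=q0; accept=q4; q0-x->q1; q0-y->q5; q1-x->q5; q1-y->q2; q2-x->q5; q2-y->q3; q3-x->q4; q3-y->q5; q4-x->q4; q4-y->q4; q5-x->q5; q5-y->q5

Check the first 4 symbols one by one: q0 through q3 record how many have matched `xyyx` so far; any wrong symbol goes to the dead state q5. After all 4 match we enter the accepting sink q4.
With 6 states:
        x   y  
>  q0   q1  q5 
   q1   q5  q2 
   q2   q5  q3 
   q3   q4  q5 
 * q4   q4  q4 
   q5   q5  q5 
(> = start, * = accepting)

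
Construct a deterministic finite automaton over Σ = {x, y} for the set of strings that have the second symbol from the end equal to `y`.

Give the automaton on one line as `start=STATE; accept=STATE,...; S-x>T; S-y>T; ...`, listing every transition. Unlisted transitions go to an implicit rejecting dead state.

start=q0; accept=q5,q6; q0-x>q1; q0-y>q2; q1-x>q3; q1-y>q4; q2-x>q5; q2-y>q6; q3-x>q3; q3-y>q4; q4-x>q5; q4-y>q6; q5-x>q3; q5-y>q4; q6-x>q5; q6-y>q6

A DFA must remember the last 2 symbols (since which symbol is second-to-last isn't known until the input ends). Use one state per possible window of the last ≤2 symbols; accept from those whose window starts with `y`.
7 states suffice.
        x   y  
>  q0   q1  q2 
   q1   q3  q4 
   q2   q5  q6 
   q3   q3  q4 
   q4   q5  q6 
 * q5   q3  q4 
 * q6   q5  q6 
(> = start, * = accepting)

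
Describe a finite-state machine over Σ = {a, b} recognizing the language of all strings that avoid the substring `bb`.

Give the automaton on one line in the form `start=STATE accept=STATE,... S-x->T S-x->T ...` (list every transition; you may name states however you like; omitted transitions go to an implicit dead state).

Track partial matches of the forbidden pattern `bb`. State q2 is a dead state reached once `bb` has occurred; every other state accepts. q0 means no part of `bb` is currently matched.
With 3 states:
        a   b  
>* q0   q0  q1 
 * q1   q0  q2 
   q2   q2  q2 
(> = start, * = accepting)

start=q0 accept=q0,q1 q0-a->q0 q0-b->q1 q1-a->q0 q1-b->q2 q2-a->q2 q2-b->q2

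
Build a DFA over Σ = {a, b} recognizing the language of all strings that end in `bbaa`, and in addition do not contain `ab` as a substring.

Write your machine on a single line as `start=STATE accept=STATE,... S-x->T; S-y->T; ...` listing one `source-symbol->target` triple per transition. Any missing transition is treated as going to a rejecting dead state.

start=s0; accept=s5; s0-a->s1; s0-b->s2; s1-a->s1; s1-b->s1; s2-a->s1; s2-b->s3; s3-a->s4; s3-b->s3; s4-a->s5; s4-b->s1; s5-a->s1; s5-b->s1

Run two small machines in parallel and take their product. One (5 states) tracks how much of the suffix `bbaa` has currently been matched; the other (3 states) tracks partial matches of the forbidden pattern `ab`. Each combined state is a pair, one component from each; accept when both components accept. After merging equivalent states the machine shrinks.
A 6-state machine:
        a   b  
>  s0   s1  s2 
   s1   s1  s1 
   s2   s1  s3 
   s3   s4  s3 
   s4   s5  s1 
 * s5   s1  s1 
(> = start, * = accepting)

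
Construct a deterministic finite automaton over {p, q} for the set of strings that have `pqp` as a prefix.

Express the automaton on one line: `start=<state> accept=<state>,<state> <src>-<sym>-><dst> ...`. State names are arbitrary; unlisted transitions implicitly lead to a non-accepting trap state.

Check the first 3 symbols one by one: A through C record how many have matched `pqp` so far; any wrong symbol goes to the dead state E. After all 3 match we enter the accepting sink D.
5 states suffice.
       p  q 
>  A   B  E 
   B   E  C 
   C   D  E 
 * D   D  D 
   E   E  E 
(> = start, * = accepting)

start=A accept=D A-p->B A-q->E B-p->E B-q->C C-p->D C-q->E D-p->D D-q->D E-p->E E-q->E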